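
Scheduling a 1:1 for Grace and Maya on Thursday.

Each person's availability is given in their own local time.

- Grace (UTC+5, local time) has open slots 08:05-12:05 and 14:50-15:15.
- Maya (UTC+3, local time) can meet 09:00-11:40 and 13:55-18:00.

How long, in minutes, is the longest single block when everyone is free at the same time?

65 minutes

Grace → UTC: 03:05–07:05, 09:50–10:15.
Maya → UTC: 06:00–08:40, 10:55–15:00.
Grace ∩ Maya: 06:00–07:05.
Single common window of 65 minutes.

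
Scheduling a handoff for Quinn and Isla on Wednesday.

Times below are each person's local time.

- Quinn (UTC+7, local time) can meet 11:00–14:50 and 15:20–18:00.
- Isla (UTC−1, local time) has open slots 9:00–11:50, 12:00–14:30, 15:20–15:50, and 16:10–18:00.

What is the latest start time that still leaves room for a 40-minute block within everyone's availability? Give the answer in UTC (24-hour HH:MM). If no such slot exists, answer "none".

Quinn → UTC: 04:00–07:50, 08:20–11:00.
Isla → UTC: 10:00–12:50, 13:00–15:30, 16:20–16:50, 17:10–19:00.
Quinn ∩ Isla: 10:00–11:00.
Windows ≥ 40 min: 10:00–11:00.
Latest start in the last window 10:00–11:00 is 11:00 − 40 min = 10:20.

10:20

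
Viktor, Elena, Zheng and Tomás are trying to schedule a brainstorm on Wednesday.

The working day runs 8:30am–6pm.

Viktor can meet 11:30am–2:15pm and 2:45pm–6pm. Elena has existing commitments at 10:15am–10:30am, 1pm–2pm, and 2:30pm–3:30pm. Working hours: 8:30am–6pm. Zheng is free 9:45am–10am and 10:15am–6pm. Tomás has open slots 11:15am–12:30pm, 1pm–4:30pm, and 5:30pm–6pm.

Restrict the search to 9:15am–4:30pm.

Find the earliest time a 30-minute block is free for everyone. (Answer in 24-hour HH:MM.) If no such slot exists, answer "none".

11:30

Elena free within 08:30–18:00: 08:30–10:15, 10:30–13:00, 14:00–14:30, 15:30–18:00.
Viktor ∩ Elena: 11:30–13:00, 14:00–14:15, 15:30–18:00.
Viktor ∩ Elena ∩ Zheng: 11:30–13:00, 14:00–14:15, 15:30–18:00.
Viktor ∩ Elena ∩ Zheng ∩ Tomás: 11:30–12:30, 14:00–14:15, 15:30–16:30, 17:30–18:00.
Restricted to 09:15–16:30: 11:30–12:30, 14:00–14:15, 15:30–16:30.
Windows ≥ 30 min: 11:30–12:30, 15:30–16:30.
Earliest such window starts at 11:30.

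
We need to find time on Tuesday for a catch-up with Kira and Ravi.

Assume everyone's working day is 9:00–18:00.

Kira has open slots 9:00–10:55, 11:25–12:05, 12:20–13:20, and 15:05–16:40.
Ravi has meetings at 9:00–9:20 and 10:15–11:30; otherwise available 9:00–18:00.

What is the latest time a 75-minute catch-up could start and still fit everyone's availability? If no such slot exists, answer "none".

15:25

Ravi free within 09:00–18:00: 09:20–10:15, 11:30–18:00.
Kira ∩ Ravi: 09:20–10:15, 11:30–12:05, 12:20–13:20, 15:05–16:40.
Windows ≥ 75 min: 15:05–16:40.
Latest start in the last window 15:05–16:40 is 16:40 − 75 min = 15:25.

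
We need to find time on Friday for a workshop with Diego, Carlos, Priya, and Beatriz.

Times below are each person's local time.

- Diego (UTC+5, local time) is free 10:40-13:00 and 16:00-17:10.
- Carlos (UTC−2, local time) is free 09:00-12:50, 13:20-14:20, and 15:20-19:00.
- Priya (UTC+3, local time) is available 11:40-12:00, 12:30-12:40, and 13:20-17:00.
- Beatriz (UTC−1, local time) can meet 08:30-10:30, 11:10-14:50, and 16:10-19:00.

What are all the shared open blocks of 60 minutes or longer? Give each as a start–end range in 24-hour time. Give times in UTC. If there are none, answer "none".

none

Diego → UTC: 05:40–08:00, 11:00–12:10.
Carlos → UTC: 11:00–14:50, 15:20–16:20, 17:20–21:00.
Priya → UTC: 08:40–09:00, 09:30–09:40, 10:20–14:00.
Beatriz → UTC: 09:30–11:30, 12:10–15:50, 17:10–20:00.
Diego ∩ Carlos: 11:00–12:10.
Diego ∩ Carlos ∩ Priya: 11:00–12:10.
Diego ∩ Carlos ∩ Priya ∩ Beatriz: 11:00–11:30.
Windows ≥ 60 min: (none).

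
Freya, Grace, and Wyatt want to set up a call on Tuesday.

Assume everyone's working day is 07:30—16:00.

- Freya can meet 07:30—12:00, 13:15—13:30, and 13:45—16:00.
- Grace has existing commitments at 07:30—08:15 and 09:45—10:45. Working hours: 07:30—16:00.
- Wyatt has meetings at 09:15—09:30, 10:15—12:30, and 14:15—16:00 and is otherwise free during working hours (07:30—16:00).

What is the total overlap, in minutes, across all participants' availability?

120 minutes

Grace free within 07:30–16:00: 08:15–09:45, 10:45–16:00.
Wyatt free within 07:30–16:00: 07:30–09:15, 09:30–10:15, 12:30–14:15.
Freya ∩ Grace: 08:15–09:45, 10:45–12:00, 13:15–13:30, 13:45–16:00.
Freya ∩ Grace ∩ Wyatt: 08:15–09:15, 09:30–09:45, 13:15–13:30, 13:45–14:15.
Total common minutes: 60 + 15 + 15 + 30 = 120.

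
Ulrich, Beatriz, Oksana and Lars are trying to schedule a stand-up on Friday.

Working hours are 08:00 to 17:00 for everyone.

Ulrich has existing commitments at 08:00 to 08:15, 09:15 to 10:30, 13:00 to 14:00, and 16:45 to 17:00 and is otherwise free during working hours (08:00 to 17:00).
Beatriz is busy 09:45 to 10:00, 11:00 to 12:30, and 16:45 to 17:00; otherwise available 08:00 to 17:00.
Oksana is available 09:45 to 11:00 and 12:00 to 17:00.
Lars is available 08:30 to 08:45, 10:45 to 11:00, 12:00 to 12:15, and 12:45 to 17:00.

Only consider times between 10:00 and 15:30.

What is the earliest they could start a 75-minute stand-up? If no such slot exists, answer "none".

Ulrich free within 08:00–17:00: 08:15–09:15, 10:30–13:00, 14:00–16:45.
Beatriz free within 08:00–17:00: 08:00–09:45, 10:00–11:00, 12:30–16:45.
Ulrich ∩ Beatriz: 08:15–09:15, 10:30–11:00, 12:30–13:00, 14:00–16:45.
Ulrich ∩ Beatriz ∩ Oksana: 10:30–11:00, 12:30–13:00, 14:00–16:45.
Ulrich ∩ Beatriz ∩ Oksana ∩ Lars: 10:45–11:00, 12:45–13:00, 14:00–16:45.
Restricted to 10:00–15:30: 10:45–11:00, 12:45–13:00, 14:00–15:30.
Windows ≥ 75 min: 14:00–15:30.
Earliest such window starts at 14:00.

14:00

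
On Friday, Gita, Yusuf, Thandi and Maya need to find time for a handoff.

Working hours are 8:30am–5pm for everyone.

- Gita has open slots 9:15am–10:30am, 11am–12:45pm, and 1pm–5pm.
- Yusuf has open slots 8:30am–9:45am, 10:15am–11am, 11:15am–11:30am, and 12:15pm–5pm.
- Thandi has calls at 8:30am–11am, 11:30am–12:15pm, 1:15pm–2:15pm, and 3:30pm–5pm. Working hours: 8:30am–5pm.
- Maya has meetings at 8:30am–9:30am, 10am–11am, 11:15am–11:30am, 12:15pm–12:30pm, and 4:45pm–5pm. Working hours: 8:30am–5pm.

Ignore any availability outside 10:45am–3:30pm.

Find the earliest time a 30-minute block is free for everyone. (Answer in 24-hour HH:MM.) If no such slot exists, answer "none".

14:15

Thandi free within 08:30–17:00: 11:00–11:30, 12:15–13:15, 14:15–15:30.
Maya free within 08:30–17:00: 09:30–10:00, 11:00–11:15, 11:30–12:15, 12:30–16:45.
Gita ∩ Yusuf: 09:15–09:45, 10:15–10:30, 11:15–11:30, 12:15–12:45, 13:00–17:00.
Gita ∩ Yusuf ∩ Thandi: 11:15–11:30, 12:15–12:45, 13:00–13:15, 14:15–15:30.
Gita ∩ Yusuf ∩ Thandi ∩ Maya: 12:30–12:45, 13:00–13:15, 14:15–15:30.
Restricted to 10:45–15:30: 12:30–12:45, 13:00–13:15, 14:15–15:30.
Windows ≥ 30 min: 14:15–15:30.
Earliest such window starts at 14:15.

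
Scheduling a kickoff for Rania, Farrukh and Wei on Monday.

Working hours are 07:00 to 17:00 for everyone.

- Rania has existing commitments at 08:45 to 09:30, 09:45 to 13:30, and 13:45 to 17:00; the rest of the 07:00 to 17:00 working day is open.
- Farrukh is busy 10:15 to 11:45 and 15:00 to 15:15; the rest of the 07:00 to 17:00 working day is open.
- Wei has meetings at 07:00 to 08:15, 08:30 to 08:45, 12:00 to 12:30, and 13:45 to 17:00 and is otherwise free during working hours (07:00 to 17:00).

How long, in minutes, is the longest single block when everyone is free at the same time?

Rania free within 07:00–17:00: 07:00–08:45, 09:30–09:45, 13:30–13:45.
Farrukh free within 07:00–17:00: 07:00–10:15, 11:45–15:00, 15:15–17:00.
Wei free within 07:00–17:00: 08:15–08:30, 08:45–12:00, 12:30–13:45.
Rania ∩ Farrukh: 07:00–08:45, 09:30–09:45, 13:30–13:45.
Rania ∩ Farrukh ∩ Wei: 08:15–08:30, 09:30–09:45, 13:30–13:45.
Common window lengths: 15, 15, 15 min; longest is 15.

15 minutes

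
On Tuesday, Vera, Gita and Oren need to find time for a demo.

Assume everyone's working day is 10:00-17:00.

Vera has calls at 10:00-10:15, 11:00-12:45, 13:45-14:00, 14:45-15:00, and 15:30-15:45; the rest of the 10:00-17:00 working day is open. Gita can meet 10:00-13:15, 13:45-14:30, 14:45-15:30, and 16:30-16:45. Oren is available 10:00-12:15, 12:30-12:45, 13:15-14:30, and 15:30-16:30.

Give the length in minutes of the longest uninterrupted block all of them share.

45 minutes

Vera free within 10:00–17:00: 10:15–11:00, 12:45–13:45, 14:00–14:45, 15:00–15:30, 15:45–17:00.
Vera ∩ Gita: 10:15–11:00, 12:45–13:15, 14:00–14:30, 15:00–15:30, 16:30–16:45.
Vera ∩ Gita ∩ Oren: 10:15–11:00, 14:00–14:30.
Common window lengths: 45, 30 min; longest is 45.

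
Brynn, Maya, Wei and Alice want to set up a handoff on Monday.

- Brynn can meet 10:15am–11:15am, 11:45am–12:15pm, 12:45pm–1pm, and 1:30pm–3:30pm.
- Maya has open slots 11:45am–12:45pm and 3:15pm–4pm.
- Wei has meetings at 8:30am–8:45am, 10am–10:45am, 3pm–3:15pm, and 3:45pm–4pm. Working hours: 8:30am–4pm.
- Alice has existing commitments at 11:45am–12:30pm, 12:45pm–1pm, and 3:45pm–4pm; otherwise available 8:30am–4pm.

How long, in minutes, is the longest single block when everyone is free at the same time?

15 minutes

Wei free within 08:30–16:00: 08:45–10:00, 10:45–15:00, 15:15–15:45.
Alice free within 08:30–16:00: 08:30–11:45, 12:30–12:45, 13:00–15:45.
Brynn ∩ Maya: 11:45–12:15, 15:15–15:30.
Brynn ∩ Maya ∩ Wei: 11:45–12:15, 15:15–15:30.
Brynn ∩ Maya ∩ Wei ∩ Alice: 15:15–15:30.
Single common window of 15 minutes.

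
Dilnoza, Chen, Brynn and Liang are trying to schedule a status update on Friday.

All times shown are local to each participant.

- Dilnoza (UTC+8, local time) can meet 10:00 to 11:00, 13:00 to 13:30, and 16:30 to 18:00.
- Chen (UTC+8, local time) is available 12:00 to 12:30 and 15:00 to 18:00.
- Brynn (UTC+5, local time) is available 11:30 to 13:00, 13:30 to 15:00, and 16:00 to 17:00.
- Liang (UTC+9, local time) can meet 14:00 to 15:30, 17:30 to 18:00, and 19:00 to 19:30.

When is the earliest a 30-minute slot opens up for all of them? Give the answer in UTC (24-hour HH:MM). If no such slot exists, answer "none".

Dilnoza → UTC: 02:00–03:00, 05:00–05:30, 08:30–10:00.
Chen → UTC: 04:00–04:30, 07:00–10:00.
Brynn → UTC: 06:30–08:00, 08:30–10:00, 11:00–12:00.
Liang → UTC: 05:00–06:30, 08:30–09:00, 10:00–10:30.
Dilnoza ∩ Chen: 08:30–10:00.
Dilnoza ∩ Chen ∩ Brynn: 08:30–10:00.
Dilnoza ∩ Chen ∩ Brynn ∩ Liang: 08:30–09:00.
Windows ≥ 30 min: 08:30–09:00.
Earliest such window starts at 08:30.

08:30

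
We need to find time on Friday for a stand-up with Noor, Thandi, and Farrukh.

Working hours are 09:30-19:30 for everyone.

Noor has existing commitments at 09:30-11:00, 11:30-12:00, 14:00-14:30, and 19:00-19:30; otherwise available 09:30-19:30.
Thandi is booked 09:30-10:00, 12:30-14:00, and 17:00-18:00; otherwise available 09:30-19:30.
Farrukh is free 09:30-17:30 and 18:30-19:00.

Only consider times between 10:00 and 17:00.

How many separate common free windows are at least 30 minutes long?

3

Noor free within 09:30–19:30: 11:00–11:30, 12:00–14:00, 14:30–19:00.
Thandi free within 09:30–19:30: 10:00–12:30, 14:00–17:00, 18:00–19:30.
Noor ∩ Thandi: 11:00–11:30, 12:00–12:30, 14:30–17:00, 18:00–19:00.
Noor ∩ Thandi ∩ Farrukh: 11:00–11:30, 12:00–12:30, 14:30–17:00, 18:30–19:00.
Restricted to 10:00–17:00: 11:00–11:30, 12:00–12:30, 14:30–17:00.
Windows ≥ 30 min: 11:00–11:30, 12:00–12:30, 14:30–17:00.
That's 3 windows.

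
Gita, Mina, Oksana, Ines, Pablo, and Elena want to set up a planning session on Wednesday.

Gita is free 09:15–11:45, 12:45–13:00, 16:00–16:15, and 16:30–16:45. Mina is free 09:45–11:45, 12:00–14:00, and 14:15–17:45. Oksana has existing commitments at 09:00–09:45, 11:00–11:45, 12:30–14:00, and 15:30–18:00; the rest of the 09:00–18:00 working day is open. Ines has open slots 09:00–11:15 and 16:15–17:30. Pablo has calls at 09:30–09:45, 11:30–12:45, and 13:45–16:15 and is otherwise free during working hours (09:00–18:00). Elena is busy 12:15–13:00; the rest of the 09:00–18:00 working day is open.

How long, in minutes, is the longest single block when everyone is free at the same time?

Oksana free within 09:00–18:00: 09:45–11:00, 11:45–12:30, 14:00–15:30.
Pablo free within 09:00–18:00: 09:00–09:30, 09:45–11:30, 12:45–13:45, 16:15–18:00.
Elena free within 09:00–18:00: 09:00–12:15, 13:00–18:00.
Gita ∩ Mina: 09:45–11:45, 12:45–13:00, 16:00–16:15, 16:30–16:45.
Gita ∩ Mina ∩ Oksana: 09:45–11:00.
Gita ∩ Mina ∩ Oksana ∩ Ines: 09:45–11:00.
Gita ∩ Mina ∩ Oksana ∩ Ines ∩ Pablo: 09:45–11:00.
Gita ∩ Mina ∩ Oksana ∩ Ines ∩ Pablo ∩ Elena: 09:45–11:00.
Single common window of 75 minutes.

75 minutes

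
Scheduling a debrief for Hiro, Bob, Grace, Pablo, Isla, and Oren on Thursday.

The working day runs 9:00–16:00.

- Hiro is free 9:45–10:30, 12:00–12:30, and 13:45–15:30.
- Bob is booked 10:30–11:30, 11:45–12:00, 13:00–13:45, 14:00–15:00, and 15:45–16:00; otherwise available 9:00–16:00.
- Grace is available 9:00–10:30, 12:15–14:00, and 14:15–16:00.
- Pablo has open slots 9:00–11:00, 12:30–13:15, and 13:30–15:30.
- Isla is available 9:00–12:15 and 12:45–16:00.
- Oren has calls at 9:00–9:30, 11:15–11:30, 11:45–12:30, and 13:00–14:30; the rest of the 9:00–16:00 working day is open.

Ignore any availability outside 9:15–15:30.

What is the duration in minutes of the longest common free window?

Bob free within 09:00–16:00: 09:00–10:30, 11:30–11:45, 12:00–13:00, 13:45–14:00, 15:00–15:45.
Oren free within 09:00–16:00: 09:30–11:15, 11:30–11:45, 12:30–13:00, 14:30–16:00.
Hiro ∩ Bob: 09:45–10:30, 12:00–12:30, 13:45–14:00, 15:00–15:30.
Hiro ∩ Bob ∩ Grace: 09:45–10:30, 12:15–12:30, 13:45–14:00, 15:00–15:30.
Hiro ∩ Bob ∩ Grace ∩ Pablo: 09:45–10:30, 13:45–14:00, 15:00–15:30.
Hiro ∩ Bob ∩ Grace ∩ Pablo ∩ Isla: 09:45–10:30, 13:45–14:00, 15:00–15:30.
Hiro ∩ Bob ∩ Grace ∩ Pablo ∩ Isla ∩ Oren: 09:45–10:30, 15:00–15:30.
Restricted to 09:15–15:30: 09:45–10:30, 15:00–15:30.
Common window lengths: 45, 30 min; longest is 45.

45 minutes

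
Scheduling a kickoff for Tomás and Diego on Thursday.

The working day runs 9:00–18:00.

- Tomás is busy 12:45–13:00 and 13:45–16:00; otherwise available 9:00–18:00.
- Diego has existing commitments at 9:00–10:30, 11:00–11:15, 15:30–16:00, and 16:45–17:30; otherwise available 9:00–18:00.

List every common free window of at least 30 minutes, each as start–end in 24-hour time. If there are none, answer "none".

Tomás free within 09:00–18:00: 09:00–12:45, 13:00–13:45, 16:00–18:00.
Diego free within 09:00–18:00: 10:30–11:00, 11:15–15:30, 16:00–16:45, 17:30–18:00.
Tomás ∩ Diego: 10:30–11:00, 11:15–12:45, 13:00–13:45, 16:00–16:45, 17:30–18:00.
Windows ≥ 30 min: 10:30–11:00, 11:15–12:45, 13:00–13:45, 16:00–16:45, 17:30–18:00.

10:30–11:00, 11:15–12:45, 13:00–13:45, 16:00–16:45, 17:30–18:00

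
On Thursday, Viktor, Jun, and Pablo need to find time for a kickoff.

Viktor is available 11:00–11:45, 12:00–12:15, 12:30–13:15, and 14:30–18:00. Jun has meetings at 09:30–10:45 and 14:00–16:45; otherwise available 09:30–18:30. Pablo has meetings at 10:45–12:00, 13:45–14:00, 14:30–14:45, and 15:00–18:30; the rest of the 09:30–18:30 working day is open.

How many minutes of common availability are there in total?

Jun free within 09:30–18:30: 10:45–14:00, 16:45–18:30.
Pablo free within 09:30–18:30: 09:30–10:45, 12:00–13:45, 14:00–14:30, 14:45–15:00.
Viktor ∩ Jun: 11:00–11:45, 12:00–12:15, 12:30–13:15, 16:45–18:00.
Viktor ∩ Jun ∩ Pablo: 12:00–12:15, 12:30–13:15.
Total common minutes: 15 + 45 = 60.

60 minutes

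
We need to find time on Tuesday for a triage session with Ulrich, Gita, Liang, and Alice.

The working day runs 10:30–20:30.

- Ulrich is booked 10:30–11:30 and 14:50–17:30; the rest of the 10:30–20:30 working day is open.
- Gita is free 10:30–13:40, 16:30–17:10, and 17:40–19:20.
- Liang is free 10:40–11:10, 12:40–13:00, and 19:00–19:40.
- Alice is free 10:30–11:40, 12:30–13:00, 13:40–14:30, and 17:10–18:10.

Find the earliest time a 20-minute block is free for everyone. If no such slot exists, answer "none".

Ulrich free within 10:30–20:30: 11:30–14:50, 17:30–20:30.
Ulrich ∩ Gita: 11:30–13:40, 17:40–19:20.
Ulrich ∩ Gita ∩ Liang: 12:40–13:00, 19:00–19:20.
Ulrich ∩ Gita ∩ Liang ∩ Alice: 12:40–13:00.
Windows ≥ 20 min: 12:40–13:00.
Earliest such window starts at 12:40.

12:40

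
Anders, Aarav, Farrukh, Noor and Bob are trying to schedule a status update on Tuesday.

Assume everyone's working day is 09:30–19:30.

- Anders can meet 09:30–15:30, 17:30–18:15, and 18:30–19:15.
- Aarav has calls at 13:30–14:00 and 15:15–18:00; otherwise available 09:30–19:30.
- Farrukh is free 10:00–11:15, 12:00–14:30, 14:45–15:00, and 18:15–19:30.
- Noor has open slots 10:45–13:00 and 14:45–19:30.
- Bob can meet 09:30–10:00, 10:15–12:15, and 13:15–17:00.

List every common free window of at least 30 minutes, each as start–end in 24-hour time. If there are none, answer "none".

Aarav free within 09:30–19:30: 09:30–13:30, 14:00–15:15, 18:00–19:30.
Anders ∩ Aarav: 09:30–13:30, 14:00–15:15, 18:00–18:15, 18:30–19:15.
Anders ∩ Aarav ∩ Farrukh: 10:00–11:15, 12:00–13:30, 14:00–14:30, 14:45–15:00, 18:30–19:15.
Anders ∩ Aarav ∩ Farrukh ∩ Noor: 10:45–11:15, 12:00–13:00, 14:45–15:00, 18:30–19:15.
Anders ∩ Aarav ∩ Farrukh ∩ Noor ∩ Bob: 10:45–11:15, 12:00–12:15, 14:45–15:00.
Windows ≥ 30 min: 10:45–11:15.

10:45–11:15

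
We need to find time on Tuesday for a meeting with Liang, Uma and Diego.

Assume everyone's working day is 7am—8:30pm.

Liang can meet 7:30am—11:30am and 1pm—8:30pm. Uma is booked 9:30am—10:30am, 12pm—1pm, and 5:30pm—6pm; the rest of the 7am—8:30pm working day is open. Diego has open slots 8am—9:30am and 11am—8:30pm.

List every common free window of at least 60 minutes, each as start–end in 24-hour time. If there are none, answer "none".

Uma free within 07:00–20:30: 07:00–09:30, 10:30–12:00, 13:00–17:30, 18:00–20:30.
Liang ∩ Uma: 07:30–09:30, 10:30–11:30, 13:00–17:30, 18:00–20:30.
Liang ∩ Uma ∩ Diego: 08:00–09:30, 11:00–11:30, 13:00–17:30, 18:00–20:30.
Windows ≥ 60 min: 08:00–09:30, 13:00–17:30, 18:00–20:30.

08:00–09:30, 13:00–17:30, 18:00–20:30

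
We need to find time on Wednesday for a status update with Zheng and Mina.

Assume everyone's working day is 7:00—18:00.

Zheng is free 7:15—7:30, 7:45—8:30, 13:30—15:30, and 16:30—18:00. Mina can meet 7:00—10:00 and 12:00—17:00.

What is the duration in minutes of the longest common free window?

Zheng ∩ Mina: 07:15–07:30, 07:45–08:30, 13:30–15:30, 16:30–17:00.
Common window lengths: 15, 45, 120, 30 min; longest is 120.

120 minutes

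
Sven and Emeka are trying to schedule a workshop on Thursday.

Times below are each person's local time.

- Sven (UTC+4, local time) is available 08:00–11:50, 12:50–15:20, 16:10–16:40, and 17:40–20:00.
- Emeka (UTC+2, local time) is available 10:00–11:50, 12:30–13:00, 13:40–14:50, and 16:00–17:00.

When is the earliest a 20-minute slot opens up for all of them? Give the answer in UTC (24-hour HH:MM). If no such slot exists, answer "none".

Sven → UTC: 04:00–07:50, 08:50–11:20, 12:10–12:40, 13:40–16:00.
Emeka → UTC: 08:00–09:50, 10:30–11:00, 11:40–12:50, 14:00–15:00.
Sven ∩ Emeka: 08:50–09:50, 10:30–11:00, 12:10–12:40, 14:00–15:00.
Windows ≥ 20 min: 08:50–09:50, 10:30–11:00, 12:10–12:40, 14:00–15:00.
Earliest such window starts at 08:50.

08:50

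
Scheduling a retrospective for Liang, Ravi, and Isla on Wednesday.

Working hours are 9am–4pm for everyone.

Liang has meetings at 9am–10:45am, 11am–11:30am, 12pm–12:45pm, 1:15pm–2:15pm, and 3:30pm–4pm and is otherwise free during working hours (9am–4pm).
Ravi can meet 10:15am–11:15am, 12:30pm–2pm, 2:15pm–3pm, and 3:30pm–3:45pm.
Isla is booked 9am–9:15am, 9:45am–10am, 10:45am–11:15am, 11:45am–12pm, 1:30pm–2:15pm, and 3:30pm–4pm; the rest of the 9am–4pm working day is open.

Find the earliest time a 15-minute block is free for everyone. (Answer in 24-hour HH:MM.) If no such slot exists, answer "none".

12:45

Liang free within 09:00–16:00: 10:45–11:00, 11:30–12:00, 12:45–13:15, 14:15–15:30.
Isla free within 09:00–16:00: 09:15–09:45, 10:00–10:45, 11:15–11:45, 12:00–13:30, 14:15–15:30.
Liang ∩ Ravi: 10:45–11:00, 12:45–13:15, 14:15–15:00.
Liang ∩ Ravi ∩ Isla: 12:45–13:15, 14:15–15:00.
Windows ≥ 15 min: 12:45–13:15, 14:15–15:00.
Earliest such window starts at 12:45.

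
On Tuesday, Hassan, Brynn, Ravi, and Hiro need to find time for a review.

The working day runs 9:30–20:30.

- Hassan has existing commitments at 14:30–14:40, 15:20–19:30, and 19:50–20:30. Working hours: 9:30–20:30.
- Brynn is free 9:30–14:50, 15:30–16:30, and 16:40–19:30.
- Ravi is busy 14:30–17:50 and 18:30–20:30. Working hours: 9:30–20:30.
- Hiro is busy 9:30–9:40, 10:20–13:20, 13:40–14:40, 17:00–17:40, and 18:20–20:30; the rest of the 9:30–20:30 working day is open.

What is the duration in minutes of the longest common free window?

40 minutes

Hassan free within 09:30–20:30: 09:30–14:30, 14:40–15:20, 19:30–19:50.
Ravi free within 09:30–20:30: 09:30–14:30, 17:50–18:30.
Hiro free within 09:30–20:30: 09:40–10:20, 13:20–13:40, 14:40–17:00, 17:40–18:20.
Hassan ∩ Brynn: 09:30–14:30, 14:40–14:50.
Hassan ∩ Brynn ∩ Ravi: 09:30–14:30.
Hassan ∩ Brynn ∩ Ravi ∩ Hiro: 09:40–10:20, 13:20–13:40.
Common window lengths: 40, 20 min; longest is 40.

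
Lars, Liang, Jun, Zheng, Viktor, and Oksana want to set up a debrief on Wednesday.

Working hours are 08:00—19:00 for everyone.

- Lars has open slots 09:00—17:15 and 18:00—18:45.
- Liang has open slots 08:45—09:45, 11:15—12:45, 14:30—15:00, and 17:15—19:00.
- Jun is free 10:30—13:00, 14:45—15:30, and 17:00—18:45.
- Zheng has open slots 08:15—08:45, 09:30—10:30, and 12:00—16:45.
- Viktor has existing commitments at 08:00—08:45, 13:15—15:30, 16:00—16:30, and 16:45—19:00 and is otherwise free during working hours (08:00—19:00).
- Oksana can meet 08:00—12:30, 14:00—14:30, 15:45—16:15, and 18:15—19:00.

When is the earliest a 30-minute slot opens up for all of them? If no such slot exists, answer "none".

Viktor free within 08:00–19:00: 08:45–13:15, 15:30–16:00, 16:30–16:45.
Lars ∩ Liang: 09:00–09:45, 11:15–12:45, 14:30–15:00, 18:00–18:45.
Lars ∩ Liang ∩ Jun: 11:15–12:45, 14:45–15:00, 18:00–18:45.
Lars ∩ Liang ∩ Jun ∩ Zheng: 12:00–12:45, 14:45–15:00.
Lars ∩ Liang ∩ Jun ∩ Zheng ∩ Viktor: 12:00–12:45.
Lars ∩ Liang ∩ Jun ∩ Zheng ∩ Viktor ∩ Oksana: 12:00–12:30.
Windows ≥ 30 min: 12:00–12:30.
Earliest such window starts at 12:00.

12:00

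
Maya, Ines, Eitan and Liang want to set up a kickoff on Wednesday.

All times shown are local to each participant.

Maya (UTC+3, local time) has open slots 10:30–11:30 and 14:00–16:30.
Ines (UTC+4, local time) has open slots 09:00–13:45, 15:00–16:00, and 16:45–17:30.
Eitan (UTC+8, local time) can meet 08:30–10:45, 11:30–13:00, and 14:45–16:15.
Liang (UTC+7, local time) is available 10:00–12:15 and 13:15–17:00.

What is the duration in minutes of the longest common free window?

45 minutes

Maya → UTC: 07:30–08:30, 11:00–13:30.
Ines → UTC: 05:00–09:45, 11:00–12:00, 12:45–13:30.
Eitan → UTC: 00:30–02:45, 03:30–05:00, 06:45–08:15.
Liang → UTC: 03:00–05:15, 06:15–10:00.
Maya ∩ Ines: 07:30–08:30, 11:00–12:00, 12:45–13:30.
Maya ∩ Ines ∩ Eitan: 07:30–08:15.
Maya ∩ Ines ∩ Eitan ∩ Liang: 07:30–08:15.
Single common window of 45 minutes.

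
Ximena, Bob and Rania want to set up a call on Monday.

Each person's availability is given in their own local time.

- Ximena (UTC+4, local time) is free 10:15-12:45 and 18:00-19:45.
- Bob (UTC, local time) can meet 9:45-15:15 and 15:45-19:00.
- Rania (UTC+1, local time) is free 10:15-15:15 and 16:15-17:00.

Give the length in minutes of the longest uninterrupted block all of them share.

15 minutes

Ximena → UTC: 06:15–08:45, 14:00–15:45.
Bob → UTC: 09:45–15:15, 15:45–19:00.
Rania → UTC: 09:15–14:15, 15:15–16:00.
Ximena ∩ Bob: 14:00–15:15.
Ximena ∩ Bob ∩ Rania: 14:00–14:15.
Single common window of 15 minutes.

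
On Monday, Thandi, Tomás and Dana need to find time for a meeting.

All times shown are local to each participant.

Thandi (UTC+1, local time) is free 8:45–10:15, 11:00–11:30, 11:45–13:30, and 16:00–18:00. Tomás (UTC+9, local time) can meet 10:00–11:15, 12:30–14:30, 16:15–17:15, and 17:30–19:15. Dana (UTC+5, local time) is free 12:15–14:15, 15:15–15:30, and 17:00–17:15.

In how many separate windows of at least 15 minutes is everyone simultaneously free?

2

Thandi → UTC: 07:45–09:15, 10:00–10:30, 10:45–12:30, 15:00–17:00.
Tomás → UTC: 01:00–02:15, 03:30–05:30, 07:15–08:15, 08:30–10:15.
Dana → UTC: 07:15–09:15, 10:15–10:30, 12:00–12:15.
Thandi ∩ Tomás: 07:45–08:15, 08:30–09:15, 10:00–10:15.
Thandi ∩ Tomás ∩ Dana: 07:45–08:15, 08:30–09:15.
Windows ≥ 15 min: 07:45–08:15, 08:30–09:15.
That's 2 windows.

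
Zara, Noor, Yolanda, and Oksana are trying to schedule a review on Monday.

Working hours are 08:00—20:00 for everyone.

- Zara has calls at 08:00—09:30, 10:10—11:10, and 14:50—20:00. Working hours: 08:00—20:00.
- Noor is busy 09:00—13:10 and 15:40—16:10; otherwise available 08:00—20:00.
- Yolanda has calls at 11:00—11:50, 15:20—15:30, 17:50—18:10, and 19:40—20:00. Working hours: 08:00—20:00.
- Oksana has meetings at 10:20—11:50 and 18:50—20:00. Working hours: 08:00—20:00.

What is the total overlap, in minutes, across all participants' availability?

100 minutes

Zara free within 08:00–20:00: 09:30–10:10, 11:10–14:50.
Noor free within 08:00–20:00: 08:00–09:00, 13:10–15:40, 16:10–20:00.
Yolanda free within 08:00–20:00: 08:00–11:00, 11:50–15:20, 15:30–17:50, 18:10–19:40.
Oksana free within 08:00–20:00: 08:00–10:20, 11:50–18:50.
Zara ∩ Noor: 13:10–14:50.
Zara ∩ Noor ∩ Yolanda: 13:10–14:50.
Zara ∩ Noor ∩ Yolanda ∩ Oksana: 13:10–14:50.
Total common minutes: 100.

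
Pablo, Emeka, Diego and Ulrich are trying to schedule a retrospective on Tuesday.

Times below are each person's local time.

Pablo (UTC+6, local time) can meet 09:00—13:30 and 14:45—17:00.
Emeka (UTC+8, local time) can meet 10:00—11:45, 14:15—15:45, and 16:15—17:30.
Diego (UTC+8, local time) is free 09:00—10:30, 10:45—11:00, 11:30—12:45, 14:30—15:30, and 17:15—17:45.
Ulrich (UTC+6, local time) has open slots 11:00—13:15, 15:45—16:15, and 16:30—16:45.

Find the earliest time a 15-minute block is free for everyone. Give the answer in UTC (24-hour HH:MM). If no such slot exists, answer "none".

06:30

Pablo → UTC: 03:00–07:30, 08:45–11:00.
Emeka → UTC: 02:00–03:45, 06:15–07:45, 08:15–09:30.
Diego → UTC: 01:00–02:30, 02:45–03:00, 03:30–04:45, 06:30–07:30, 09:15–09:45.
Ulrich → UTC: 05:00–07:15, 09:45–10:15, 10:30–10:45.
Pablo ∩ Emeka: 03:00–03:45, 06:15–07:30, 08:45–09:30.
Pablo ∩ Emeka ∩ Diego: 03:30–03:45, 06:30–07:30, 09:15–09:30.
Pablo ∩ Emeka ∩ Diego ∩ Ulrich: 06:30–07:15.
Windows ≥ 15 min: 06:30–07:15.
Earliest such window starts at 06:30.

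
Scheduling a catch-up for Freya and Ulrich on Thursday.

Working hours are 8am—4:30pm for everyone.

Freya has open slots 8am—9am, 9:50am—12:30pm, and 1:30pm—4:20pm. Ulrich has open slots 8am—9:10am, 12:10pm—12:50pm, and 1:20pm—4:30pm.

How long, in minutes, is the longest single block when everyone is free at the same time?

Freya ∩ Ulrich: 08:00–09:00, 12:10–12:30, 13:30–16:20.
Common window lengths: 60, 20, 170 min; longest is 170.

170 minutes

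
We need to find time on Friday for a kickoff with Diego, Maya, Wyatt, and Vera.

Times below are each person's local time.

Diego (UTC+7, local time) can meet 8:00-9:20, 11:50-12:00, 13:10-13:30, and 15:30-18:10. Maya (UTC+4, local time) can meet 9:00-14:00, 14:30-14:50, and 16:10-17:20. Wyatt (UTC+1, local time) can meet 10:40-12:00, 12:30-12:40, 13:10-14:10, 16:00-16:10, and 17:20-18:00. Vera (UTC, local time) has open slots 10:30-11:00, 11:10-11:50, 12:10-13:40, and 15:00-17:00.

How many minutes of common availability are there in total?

Diego → UTC: 01:00–02:20, 04:50–05:00, 06:10–06:30, 08:30–11:10.
Maya → UTC: 05:00–10:00, 10:30–10:50, 12:10–13:20.
Wyatt → UTC: 09:40–11:00, 11:30–11:40, 12:10–13:10, 15:00–15:10, 16:20–17:00.
Vera → UTC: 10:30–11:00, 11:10–11:50, 12:10–13:40, 15:00–17:00.
Diego ∩ Maya: 06:10–06:30, 08:30–10:00, 10:30–10:50.
Diego ∩ Maya ∩ Wyatt: 09:40–10:00, 10:30–10:50.
Diego ∩ Maya ∩ Wyatt ∩ Vera: 10:30–10:50.
Total common minutes: 20.

20 minutes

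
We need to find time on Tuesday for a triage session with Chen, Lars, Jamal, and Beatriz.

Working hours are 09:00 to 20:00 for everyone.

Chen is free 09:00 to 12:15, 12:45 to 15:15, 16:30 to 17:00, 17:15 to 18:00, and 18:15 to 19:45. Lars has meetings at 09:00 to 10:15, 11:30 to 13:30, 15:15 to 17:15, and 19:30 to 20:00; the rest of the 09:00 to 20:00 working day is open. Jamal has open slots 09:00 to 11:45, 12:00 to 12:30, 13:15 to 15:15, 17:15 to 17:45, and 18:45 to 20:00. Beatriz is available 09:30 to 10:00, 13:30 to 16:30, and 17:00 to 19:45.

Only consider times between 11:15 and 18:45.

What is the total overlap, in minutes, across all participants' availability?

Lars free within 09:00–20:00: 10:15–11:30, 13:30–15:15, 17:15–19:30.
Chen ∩ Lars: 10:15–11:30, 13:30–15:15, 17:15–18:00, 18:15–19:30.
Chen ∩ Lars ∩ Jamal: 10:15–11:30, 13:30–15:15, 17:15–17:45, 18:45–19:30.
Chen ∩ Lars ∩ Jamal ∩ Beatriz: 13:30–15:15, 17:15–17:45, 18:45–19:30.
Restricted to 11:15–18:45: 13:30–15:15, 17:15–17:45.
Total common minutes: 105 + 30 = 135.

135 minutes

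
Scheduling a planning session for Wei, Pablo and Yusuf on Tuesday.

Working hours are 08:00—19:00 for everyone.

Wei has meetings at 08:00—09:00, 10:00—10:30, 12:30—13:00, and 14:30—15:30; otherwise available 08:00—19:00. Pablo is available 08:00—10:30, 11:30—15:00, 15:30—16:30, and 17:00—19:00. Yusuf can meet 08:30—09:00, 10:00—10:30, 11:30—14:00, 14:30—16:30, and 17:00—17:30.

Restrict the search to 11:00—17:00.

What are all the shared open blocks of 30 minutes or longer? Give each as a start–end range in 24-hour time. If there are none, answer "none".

Wei free within 08:00–19:00: 09:00–10:00, 10:30–12:30, 13:00–14:30, 15:30–19:00.
Wei ∩ Pablo: 09:00–10:00, 11:30–12:30, 13:00–14:30, 15:30–16:30, 17:00–19:00.
Wei ∩ Pablo ∩ Yusuf: 11:30–12:30, 13:00–14:00, 15:30–16:30, 17:00–17:30.
Restricted to 11:00–17:00: 11:30–12:30, 13:00–14:00, 15:30–16:30.
Windows ≥ 30 min: 11:30–12:30, 13:00–14:00, 15:30–16:30.

11:30–12:30, 13:00–14:00, 15:30–16:30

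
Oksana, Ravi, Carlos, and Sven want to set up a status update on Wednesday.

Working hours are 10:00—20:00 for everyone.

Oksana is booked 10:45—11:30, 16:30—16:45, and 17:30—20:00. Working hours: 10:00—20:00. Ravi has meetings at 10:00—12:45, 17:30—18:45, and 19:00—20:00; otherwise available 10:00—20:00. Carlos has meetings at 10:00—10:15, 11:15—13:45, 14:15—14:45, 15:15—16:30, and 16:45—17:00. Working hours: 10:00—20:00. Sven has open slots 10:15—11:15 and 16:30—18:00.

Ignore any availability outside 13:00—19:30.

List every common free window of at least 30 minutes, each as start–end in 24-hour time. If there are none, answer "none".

Oksana free within 10:00–20:00: 10:00–10:45, 11:30–16:30, 16:45–17:30.
Ravi free within 10:00–20:00: 12:45–17:30, 18:45–19:00.
Carlos free within 10:00–20:00: 10:15–11:15, 13:45–14:15, 14:45–15:15, 16:30–16:45, 17:00–20:00.
Oksana ∩ Ravi: 12:45–16:30, 16:45–17:30.
Oksana ∩ Ravi ∩ Carlos: 13:45–14:15, 14:45–15:15, 17:00–17:30.
Oksana ∩ Ravi ∩ Carlos ∩ Sven: 17:00–17:30.
Restricted to 13:00–19:30: 17:00–17:30.
Windows ≥ 30 min: 17:00–17:30.

17:00–17:30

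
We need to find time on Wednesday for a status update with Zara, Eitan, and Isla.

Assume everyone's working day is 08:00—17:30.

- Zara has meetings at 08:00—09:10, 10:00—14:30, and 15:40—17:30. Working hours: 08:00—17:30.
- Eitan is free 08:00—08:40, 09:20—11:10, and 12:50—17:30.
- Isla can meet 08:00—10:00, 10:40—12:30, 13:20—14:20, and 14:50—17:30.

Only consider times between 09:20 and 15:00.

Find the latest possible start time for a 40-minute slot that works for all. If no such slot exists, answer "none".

Zara free within 08:00–17:30: 09:10–10:00, 14:30–15:40.
Zara ∩ Eitan: 09:20–10:00, 14:30–15:40.
Zara ∩ Eitan ∩ Isla: 09:20–10:00, 14:50–15:40.
Restricted to 09:20–15:00: 09:20–10:00, 14:50–15:00.
Windows ≥ 40 min: 09:20–10:00.
Latest start in the last window 09:20–10:00 is 10:00 − 40 min = 09:20.

09:20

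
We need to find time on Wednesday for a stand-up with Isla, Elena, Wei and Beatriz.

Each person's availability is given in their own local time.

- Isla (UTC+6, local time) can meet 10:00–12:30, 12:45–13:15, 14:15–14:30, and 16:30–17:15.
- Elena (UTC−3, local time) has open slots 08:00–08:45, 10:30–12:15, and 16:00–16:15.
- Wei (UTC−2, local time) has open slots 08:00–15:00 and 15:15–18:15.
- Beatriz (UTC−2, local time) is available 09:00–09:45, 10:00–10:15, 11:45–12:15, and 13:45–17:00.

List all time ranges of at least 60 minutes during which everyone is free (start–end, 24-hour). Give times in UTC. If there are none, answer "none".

none

Isla → UTC: 04:00–06:30, 06:45–07:15, 08:15–08:30, 10:30–11:15.
Elena → UTC: 11:00–11:45, 13:30–15:15, 19:00–19:15.
Wei → UTC: 10:00–17:00, 17:15–20:15.
Beatriz → UTC: 11:00–11:45, 12:00–12:15, 13:45–14:15, 15:45–19:00.
Isla ∩ Elena: 11:00–11:15.
Isla ∩ Elena ∩ Wei: 11:00–11:15.
Isla ∩ Elena ∩ Wei ∩ Beatriz: 11:00–11:15.
Windows ≥ 60 min: (none).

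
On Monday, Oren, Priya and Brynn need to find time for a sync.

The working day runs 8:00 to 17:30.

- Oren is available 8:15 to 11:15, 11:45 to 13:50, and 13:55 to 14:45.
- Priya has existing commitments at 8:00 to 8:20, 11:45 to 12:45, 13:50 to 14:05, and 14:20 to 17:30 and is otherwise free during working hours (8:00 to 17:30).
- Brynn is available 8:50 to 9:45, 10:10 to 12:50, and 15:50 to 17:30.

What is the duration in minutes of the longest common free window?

65 minutes

Priya free within 08:00–17:30: 08:20–11:45, 12:45–13:50, 14:05–14:20.
Oren ∩ Priya: 08:20–11:15, 12:45–13:50, 14:05–14:20.
Oren ∩ Priya ∩ Brynn: 08:50–09:45, 10:10–11:15, 12:45–12:50.
Common window lengths: 55, 65, 5 min; longest is 65.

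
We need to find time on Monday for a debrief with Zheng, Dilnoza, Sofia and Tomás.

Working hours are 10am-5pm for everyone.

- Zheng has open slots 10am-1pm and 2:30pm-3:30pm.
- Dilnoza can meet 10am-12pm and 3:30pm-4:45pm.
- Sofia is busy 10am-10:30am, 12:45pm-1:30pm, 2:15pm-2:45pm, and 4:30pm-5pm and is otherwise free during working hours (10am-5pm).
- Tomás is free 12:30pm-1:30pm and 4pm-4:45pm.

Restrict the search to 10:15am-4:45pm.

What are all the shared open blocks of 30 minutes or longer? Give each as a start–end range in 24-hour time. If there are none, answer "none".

none

Sofia free within 10:00–17:00: 10:30–12:45, 13:30–14:15, 14:45–16:30.
Zheng ∩ Dilnoza: 10:00–12:00.
Zheng ∩ Dilnoza ∩ Sofia: 10:30–12:00.
Zheng ∩ Dilnoza ∩ Sofia ∩ Tomás: (none).
Restricted to 10:15–16:45: (none).
Windows ≥ 30 min: (none).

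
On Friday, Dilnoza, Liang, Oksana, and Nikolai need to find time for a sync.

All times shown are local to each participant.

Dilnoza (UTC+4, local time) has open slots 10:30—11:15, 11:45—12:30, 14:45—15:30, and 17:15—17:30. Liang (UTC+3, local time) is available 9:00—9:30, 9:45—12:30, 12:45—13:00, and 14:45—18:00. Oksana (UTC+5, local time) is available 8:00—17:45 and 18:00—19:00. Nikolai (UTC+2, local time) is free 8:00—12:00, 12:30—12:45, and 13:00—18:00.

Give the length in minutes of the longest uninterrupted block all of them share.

Dilnoza → UTC: 06:30–07:15, 07:45–08:30, 10:45–11:30, 13:15–13:30.
Liang → UTC: 06:00–06:30, 06:45–09:30, 09:45–10:00, 11:45–15:00.
Oksana → UTC: 03:00–12:45, 13:00–14:00.
Nikolai → UTC: 06:00–10:00, 10:30–10:45, 11:00–16:00.
Dilnoza ∩ Liang: 06:45–07:15, 07:45–08:30, 13:15–13:30.
Dilnoza ∩ Liang ∩ Oksana: 06:45–07:15, 07:45–08:30, 13:15–13:30.
Dilnoza ∩ Liang ∩ Oksana ∩ Nikolai: 06:45–07:15, 07:45–08:30, 13:15–13:30.
Common window lengths: 30, 45, 15 min; longest is 45.

45 minutes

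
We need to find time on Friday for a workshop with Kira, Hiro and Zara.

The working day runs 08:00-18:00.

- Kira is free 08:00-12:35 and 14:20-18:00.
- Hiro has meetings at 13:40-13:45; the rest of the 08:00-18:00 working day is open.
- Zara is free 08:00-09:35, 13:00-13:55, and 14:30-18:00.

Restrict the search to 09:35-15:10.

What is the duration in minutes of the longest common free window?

40 minutes

Hiro free within 08:00–18:00: 08:00–13:40, 13:45–18:00.
Kira ∩ Hiro: 08:00–12:35, 14:20–18:00.
Kira ∩ Hiro ∩ Zara: 08:00–09:35, 14:30–18:00.
Restricted to 09:35–15:10: 14:30–15:10.
Single common window of 40 minutes.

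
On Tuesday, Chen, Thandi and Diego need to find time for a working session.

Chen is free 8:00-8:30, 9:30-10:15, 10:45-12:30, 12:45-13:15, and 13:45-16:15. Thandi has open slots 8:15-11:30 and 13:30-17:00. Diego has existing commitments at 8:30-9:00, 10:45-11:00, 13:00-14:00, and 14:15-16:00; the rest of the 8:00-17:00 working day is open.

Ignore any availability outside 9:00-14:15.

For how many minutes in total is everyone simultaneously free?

Diego free within 08:00–17:00: 08:00–08:30, 09:00–10:45, 11:00–13:00, 14:00–14:15, 16:00–17:00.
Chen ∩ Thandi: 08:15–08:30, 09:30–10:15, 10:45–11:30, 13:45–16:15.
Chen ∩ Thandi ∩ Diego: 08:15–08:30, 09:30–10:15, 11:00–11:30, 14:00–14:15, 16:00–16:15.
Restricted to 09:00–14:15: 09:30–10:15, 11:00–11:30, 14:00–14:15.
Total common minutes: 45 + 30 + 15 = 90.

90 minutes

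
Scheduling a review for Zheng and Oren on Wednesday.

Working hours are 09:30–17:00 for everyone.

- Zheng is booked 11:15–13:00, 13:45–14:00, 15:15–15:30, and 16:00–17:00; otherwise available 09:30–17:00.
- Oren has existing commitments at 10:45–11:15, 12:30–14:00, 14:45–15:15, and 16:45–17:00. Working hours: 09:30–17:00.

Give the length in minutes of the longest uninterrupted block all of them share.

75 minutes

Zheng free within 09:30–17:00: 09:30–11:15, 13:00–13:45, 14:00–15:15, 15:30–16:00.
Oren free within 09:30–17:00: 09:30–10:45, 11:15–12:30, 14:00–14:45, 15:15–16:45.
Zheng ∩ Oren: 09:30–10:45, 14:00–14:45, 15:30–16:00.
Common window lengths: 75, 45, 30 min; longest is 75.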